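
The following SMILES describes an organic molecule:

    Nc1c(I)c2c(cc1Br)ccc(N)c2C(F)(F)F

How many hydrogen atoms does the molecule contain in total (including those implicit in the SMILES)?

Walk through each heavy atom and fill implicit hydrogens from standard valence (C 4, N 3, O 2, S 2, halogen 1); for lowercase aromatic atoms, an aromatic c carries 1 H when it has two neighbours and 0 H with three, and aromatic n carries 0 H:
  atom 1: N, bond orders sum to 1 (valence 3) → 2 H
  atom 2: aromatic c, 3 neighbours → 0 H
  atom 3: aromatic c, 3 neighbours → 0 H
  atom 4: I (halogen, monovalent) → 0 H
  atom 5: aromatic c, 3 neighbours → 0 H
  atom 6: aromatic c, 3 neighbours → 0 H
  atom 7: aromatic c, 2 neighbours → 1 H
  atom 8: aromatic c, 3 neighbours → 0 H
  atom 9: Br (halogen, monovalent) → 0 H
  atom 10: aromatic c, 2 neighbours → 1 H
  atom 11: aromatic c, 2 neighbours → 1 H
  atom 12: aromatic c, 3 neighbours → 0 H
  atom 13: N, bond orders sum to 1 (valence 3) → 2 H
  atom 14: aromatic c, 3 neighbours → 0 H
  atom 15: C, bond orders sum to 4 (valence 4) → 0 H
  atom 16: F (halogen, monovalent) → 0 H
  atom 17: F (halogen, monovalent) → 0 H
  atom 18: F (halogen, monovalent) → 0 H
Total hydrogens: 7.

7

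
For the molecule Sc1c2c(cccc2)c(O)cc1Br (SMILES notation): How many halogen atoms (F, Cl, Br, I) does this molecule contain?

1

Halogen atoms appear at heavy-atom position 13 (1×Br).
Other groups present: 1 hydroxyl, 1 thiol.
Halogen count: 1.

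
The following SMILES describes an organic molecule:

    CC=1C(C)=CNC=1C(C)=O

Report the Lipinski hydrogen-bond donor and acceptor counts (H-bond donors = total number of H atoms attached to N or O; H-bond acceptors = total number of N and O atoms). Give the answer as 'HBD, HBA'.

1, 2

Donors: find every N or O and count the H atoms it carries.
  atom 6 (N): bond orders sum to 2 → 1 H
  atom 10 (O): bond orders sum to 2 → 0 H
Lipinski HBD = 1.
Acceptors: N atoms = 1, O atoms = 1 → HBA = 2.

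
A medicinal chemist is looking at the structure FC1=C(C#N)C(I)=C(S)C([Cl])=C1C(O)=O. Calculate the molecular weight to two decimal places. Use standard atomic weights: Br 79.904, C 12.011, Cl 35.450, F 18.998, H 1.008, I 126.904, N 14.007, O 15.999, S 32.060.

357.52 g/mol

First, the molecular formula is C8H2ClFINO2S (counting implicit H from valence).
  C: 8 × 12.011 = 96.088
  Cl: 1 × 35.450 = 35.450
  F: 1 × 18.998 = 18.998
  H: 2 × 1.008 = 2.016
  I: 1 × 126.904 = 126.904
  N: 1 × 14.007 = 14.007
  O: 2 × 15.999 = 31.998
  S: 1 × 32.060 = 32.060
Sum: 8×12.011 + 1×35.450 + 1×18.998 + 2×1.008 + 1×126.904 + 1×14.007 + 2×15.999 + 1×32.060 = 357.521 → 357.52 g/mol.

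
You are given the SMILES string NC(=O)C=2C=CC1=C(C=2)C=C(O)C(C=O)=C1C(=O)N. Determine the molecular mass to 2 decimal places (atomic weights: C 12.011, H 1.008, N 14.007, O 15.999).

258.23 g/mol

First, the molecular formula is C13H10N2O4 (counting implicit H from valence).
  C: 13 × 12.011 = 156.143
  H: 10 × 1.008 = 10.080
  N: 2 × 14.007 = 28.014
  O: 4 × 15.999 = 63.996
Sum: 13×12.011 + 10×1.008 + 2×14.007 + 4×15.999 = 258.233 → 258.23 g/mol.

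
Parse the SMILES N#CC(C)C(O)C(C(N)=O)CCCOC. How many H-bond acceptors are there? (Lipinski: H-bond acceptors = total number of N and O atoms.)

5

N atoms: 2; O atoms: 3.
Lipinski HBA = 2 + 3 = 5.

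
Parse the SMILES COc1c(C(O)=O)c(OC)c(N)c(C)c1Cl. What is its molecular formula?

Walk through each heavy atom and fill implicit hydrogens from standard valence (C 4, N 3, O 2, S 2, halogen 1); for lowercase aromatic atoms, an aromatic c carries 1 H when it has two neighbours and 0 H with three, and aromatic n carries 0 H:
  atom 1: C, bond orders sum to 1 (valence 4) → 3 H
  atom 2: O, bond orders sum to 2 (valence 2) → 0 H
  atom 3: aromatic c, 3 neighbours → 0 H
  atom 4: aromatic c, 3 neighbours → 0 H
  atom 5: C, bond orders sum to 4 (valence 4) → 0 H
  atom 6: O, bond orders sum to 1 (valence 2) → 1 H
  atom 7: O, bond orders sum to 2 (valence 2) → 0 H
  atom 8: aromatic c, 3 neighbours → 0 H
  atom 9: O, bond orders sum to 2 (valence 2) → 0 H
  atom 10: C, bond orders sum to 1 (valence 4) → 3 H
  atom 11: aromatic c, 3 neighbours → 0 H
  atom 12: N, bond orders sum to 1 (valence 3) → 2 H
  atom 13: aromatic c, 3 neighbours → 0 H
  atom 14: C, bond orders sum to 1 (valence 4) → 3 H
  atom 15: aromatic c, 3 neighbours → 0 H
  atom 16: Cl (halogen, monovalent) → 0 H
Totals → C:10, H:12, Cl:1, N:1, O:4.

C10H12ClNO4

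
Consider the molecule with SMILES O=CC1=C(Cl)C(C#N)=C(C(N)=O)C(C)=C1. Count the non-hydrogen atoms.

Every atom symbol written in the SMILES (organic subset) is one heavy atom; implicit H are not written.
Heavy atoms by element → C:10, Cl:1, N:2, O:2.
Total: 15.

15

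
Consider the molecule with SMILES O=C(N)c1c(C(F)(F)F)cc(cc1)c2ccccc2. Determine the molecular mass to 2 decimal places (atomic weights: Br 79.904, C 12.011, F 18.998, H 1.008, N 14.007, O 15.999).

265.23 g/mol

First, the molecular formula is C14H10F3NO (counting implicit H from valence).
  C: 14 × 12.011 = 168.154
  F: 3 × 18.998 = 56.994
  H: 10 × 1.008 = 10.080
  N: 1 × 14.007 = 14.007
  O: 1 × 15.999 = 15.999
Sum: 14×12.011 + 3×18.998 + 10×1.008 + 1×14.007 + 1×15.999 = 265.234 → 265.23 g/mol.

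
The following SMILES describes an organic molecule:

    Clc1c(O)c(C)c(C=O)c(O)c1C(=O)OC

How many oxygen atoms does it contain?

Scan the SMILES for O atoms (remember two-letter symbols like Cl and Br are single atoms).
Oxygen count: 5.

5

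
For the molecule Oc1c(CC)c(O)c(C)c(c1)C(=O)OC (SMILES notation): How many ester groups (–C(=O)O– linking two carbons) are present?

The ester motif appears at heavy-atom position 12 in the SMILES.
Other groups present: 2 hydroxyl.
Ester count: 1.

1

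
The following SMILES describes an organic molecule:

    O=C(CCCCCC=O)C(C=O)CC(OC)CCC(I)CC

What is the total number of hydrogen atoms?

29

Walk through each heavy atom and fill implicit hydrogens from standard valence (C 4, N 3, O 2, S 2, halogen 1):
  atom 1: O, bond orders sum to 2 (valence 2) → 0 H
  atom 2: C, bond orders sum to 4 (valence 4) → 0 H
  atom 3: C, bond orders sum to 2 (valence 4) → 2 H
  atom 4: C, bond orders sum to 2 (valence 4) → 2 H
  atom 5: C, bond orders sum to 2 (valence 4) → 2 H
  atom 6: C, bond orders sum to 2 (valence 4) → 2 H
  atom 7: C, bond orders sum to 2 (valence 4) → 2 H
  atom 8: C, bond orders sum to 3 (valence 4) → 1 H
  atom 9: O, bond orders sum to 2 (valence 2) → 0 H
  atom 10: C, bond orders sum to 3 (valence 4) → 1 H
  atom 11: C, bond orders sum to 3 (valence 4) → 1 H
  atom 12: O, bond orders sum to 2 (valence 2) → 0 H
  atom 13: C, bond orders sum to 2 (valence 4) → 2 H
  atom 14: C, bond orders sum to 3 (valence 4) → 1 H
  atom 15: O, bond orders sum to 2 (valence 2) → 0 H
  atom 16: C, bond orders sum to 1 (valence 4) → 3 H
  atom 17: C, bond orders sum to 2 (valence 4) → 2 H
  atom 18: C, bond orders sum to 2 (valence 4) → 2 H
  atom 19: C, bond orders sum to 3 (valence 4) → 1 H
  atom 20: I (halogen, monovalent) → 0 H
  atom 21: C, bond orders sum to 2 (valence 4) → 2 H
  atom 22: C, bond orders sum to 1 (valence 4) → 3 H
Total hydrogens: 29.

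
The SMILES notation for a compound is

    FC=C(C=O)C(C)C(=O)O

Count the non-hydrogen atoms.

Every atom symbol written in the SMILES (organic subset) is one heavy atom; implicit H are not written.
Heavy atoms by element → C:6, F:1, O:3.
Total: 10.

10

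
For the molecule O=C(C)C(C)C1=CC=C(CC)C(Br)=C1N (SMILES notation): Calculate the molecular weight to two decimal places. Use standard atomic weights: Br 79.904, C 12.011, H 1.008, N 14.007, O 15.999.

270.17 g/mol

First, the molecular formula is C12H16BrNO (counting implicit H from valence).
  Br: 1 × 79.904 = 79.904
  C: 12 × 12.011 = 144.132
  H: 16 × 1.008 = 16.128
  N: 1 × 14.007 = 14.007
  O: 1 × 15.999 = 15.999
Sum: 1×79.904 + 12×12.011 + 16×1.008 + 1×14.007 + 1×15.999 = 270.170 → 270.17 g/mol.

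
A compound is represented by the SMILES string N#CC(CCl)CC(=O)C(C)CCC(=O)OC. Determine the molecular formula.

C11H16ClNO3

Walk through each heavy atom and fill implicit hydrogens from standard valence (C 4, N 3, O 2, S 2, halogen 1):
  atom 1: N, bond orders sum to 3 (valence 3) → 0 H
  atom 2: C, bond orders sum to 4 (valence 4) → 0 H
  atom 3: C, bond orders sum to 3 (valence 4) → 1 H
  atom 4: C, bond orders sum to 2 (valence 4) → 2 H
  atom 5: Cl (halogen, monovalent) → 0 H
  atom 6: C, bond orders sum to 2 (valence 4) → 2 H
  atom 7: C, bond orders sum to 4 (valence 4) → 0 H
  atom 8: O, bond orders sum to 2 (valence 2) → 0 H
  atom 9: C, bond orders sum to 3 (valence 4) → 1 H
  atom 10: C, bond orders sum to 1 (valence 4) → 3 H
  atom 11: C, bond orders sum to 2 (valence 4) → 2 H
  atom 12: C, bond orders sum to 2 (valence 4) → 2 H
  atom 13: C, bond orders sum to 4 (valence 4) → 0 H
  atom 14: O, bond orders sum to 2 (valence 2) → 0 H
  atom 15: O, bond orders sum to 2 (valence 2) → 0 H
  atom 16: C, bond orders sum to 1 (valence 4) → 3 H
Totals → C:11, H:16, Cl:1, N:1, O:3.
In Hill order: C11H16ClNO3.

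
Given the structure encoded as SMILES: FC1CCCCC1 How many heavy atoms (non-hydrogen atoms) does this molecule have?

Every atom symbol written in the SMILES (organic subset) is one heavy atom; implicit H are not written.
Heavy atoms by element → C:6, F:1.
Total: 7.

7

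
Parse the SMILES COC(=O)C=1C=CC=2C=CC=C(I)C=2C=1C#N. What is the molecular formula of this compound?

Walk through each heavy atom and fill implicit hydrogens from standard valence (C 4, N 3, O 2, S 2, halogen 1):
  atom 1: C, bond orders sum to 1 (valence 4) → 3 H
  atom 2: O, bond orders sum to 2 (valence 2) → 0 H
  atom 3: C, bond orders sum to 4 (valence 4) → 0 H
  atom 4: O, bond orders sum to 2 (valence 2) → 0 H
  atom 5: C, bond orders sum to 4 (valence 4) → 0 H
  atom 6: C, bond orders sum to 3 (valence 4) → 1 H
  atom 7: C, bond orders sum to 3 (valence 4) → 1 H
  atom 8: C, bond orders sum to 4 (valence 4) → 0 H
  atom 9: C, bond orders sum to 3 (valence 4) → 1 H
  atom 10: C, bond orders sum to 3 (valence 4) → 1 H
  atom 11: C, bond orders sum to 3 (valence 4) → 1 H
  atom 12: C, bond orders sum to 4 (valence 4) → 0 H
  atom 13: I (halogen, monovalent) → 0 H
  atom 14: C, bond orders sum to 4 (valence 4) → 0 H
  atom 15: C, bond orders sum to 4 (valence 4) → 0 H
  atom 16: C, bond orders sum to 4 (valence 4) → 0 H
  atom 17: N, bond orders sum to 3 (valence 3) → 0 H
Totals → C:13, H:8, I:1, N:1, O:2.

C13H8INO2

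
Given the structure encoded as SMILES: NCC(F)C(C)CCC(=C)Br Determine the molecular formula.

C8H15BrFN

Walk through each heavy atom and fill implicit hydrogens from standard valence (C 4, N 3, O 2, S 2, halogen 1):
  atom 1: N, bond orders sum to 1 (valence 3) → 2 H
  atom 2: C, bond orders sum to 2 (valence 4) → 2 H
  atom 3: C, bond orders sum to 3 (valence 4) → 1 H
  atom 4: F (halogen, monovalent) → 0 H
  atom 5: C, bond orders sum to 3 (valence 4) → 1 H
  atom 6: C, bond orders sum to 1 (valence 4) → 3 H
  atom 7: C, bond orders sum to 2 (valence 4) → 2 H
  atom 8: C, bond orders sum to 2 (valence 4) → 2 H
  atom 9: C, bond orders sum to 4 (valence 4) → 0 H
  atom 10: C, bond orders sum to 2 (valence 4) → 2 H
  atom 11: Br (halogen, monovalent) → 0 H
Totals → C:8, H:15, Br:1, F:1, N:1.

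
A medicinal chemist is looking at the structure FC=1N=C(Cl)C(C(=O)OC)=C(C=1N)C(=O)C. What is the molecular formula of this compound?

Walk through each heavy atom and fill implicit hydrogens from standard valence (C 4, N 3, O 2, S 2, halogen 1):
  atom 1: F (halogen, monovalent) → 0 H
  atom 2: C, bond orders sum to 4 (valence 4) → 0 H
  atom 3: N, bond orders sum to 3 (valence 3) → 0 H
  atom 4: C, bond orders sum to 4 (valence 4) → 0 H
  atom 5: Cl (halogen, monovalent) → 0 H
  atom 6: C, bond orders sum to 4 (valence 4) → 0 H
  atom 7: C, bond orders sum to 4 (valence 4) → 0 H
  atom 8: O, bond orders sum to 2 (valence 2) → 0 H
  atom 9: O, bond orders sum to 2 (valence 2) → 0 H
  atom 10: C, bond orders sum to 1 (valence 4) → 3 H
  atom 11: C, bond orders sum to 4 (valence 4) → 0 H
  atom 12: C, bond orders sum to 4 (valence 4) → 0 H
  atom 13: N, bond orders sum to 1 (valence 3) → 2 H
  atom 14: C, bond orders sum to 4 (valence 4) → 0 H
  atom 15: O, bond orders sum to 2 (valence 2) → 0 H
  atom 16: C, bond orders sum to 1 (valence 4) → 3 H
Totals → C:9, H:8, Cl:1, F:1, N:2, O:3.

C9H8ClFN2O3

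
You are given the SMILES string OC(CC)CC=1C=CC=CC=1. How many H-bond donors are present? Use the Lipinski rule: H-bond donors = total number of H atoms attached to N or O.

Donors: find every N or O and count the H atoms it carries.
  atom 1 (O): bond orders sum to 1 → 1 H
Lipinski HBD = 1.

1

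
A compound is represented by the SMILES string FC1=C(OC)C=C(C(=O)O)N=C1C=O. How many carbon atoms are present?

8

Count every carbon token in the SMILES (each C, including those in ring-closure positions and inside branches).
Carbon count: 8.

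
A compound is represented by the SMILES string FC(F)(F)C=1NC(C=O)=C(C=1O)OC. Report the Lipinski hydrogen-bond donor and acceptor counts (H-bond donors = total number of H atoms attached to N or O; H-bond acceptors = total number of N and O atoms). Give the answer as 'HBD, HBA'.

2, 4

Donors: find every N or O and count the H atoms it carries.
  atom 6 (N): bond orders sum to 2 → 1 H
  atom 9 (O): bond orders sum to 2 → 0 H
  atom 12 (O): bond orders sum to 1 → 1 H
  atom 13 (O): bond orders sum to 2 → 0 H
Lipinski HBD = 2.
Acceptors: N atoms = 1, O atoms = 3 → HBA = 4.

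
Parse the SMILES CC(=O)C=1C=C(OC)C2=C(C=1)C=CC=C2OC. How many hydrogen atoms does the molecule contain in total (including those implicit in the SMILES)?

Walk through each heavy atom and fill implicit hydrogens from standard valence (C 4, N 3, O 2, S 2, halogen 1):
  atom 1: C, bond orders sum to 1 (valence 4) → 3 H
  atom 2: C, bond orders sum to 4 (valence 4) → 0 H
  atom 3: O, bond orders sum to 2 (valence 2) → 0 H
  atom 4: C, bond orders sum to 4 (valence 4) → 0 H
  atom 5: C, bond orders sum to 3 (valence 4) → 1 H
  atom 6: C, bond orders sum to 4 (valence 4) → 0 H
  atom 7: O, bond orders sum to 2 (valence 2) → 0 H
  atom 8: C, bond orders sum to 1 (valence 4) → 3 H
  atom 9: C, bond orders sum to 4 (valence 4) → 0 H
  atom 10: C, bond orders sum to 4 (valence 4) → 0 H
  atom 11: C, bond orders sum to 3 (valence 4) → 1 H
  atom 12: C, bond orders sum to 3 (valence 4) → 1 H
  atom 13: C, bond orders sum to 3 (valence 4) → 1 H
  atom 14: C, bond orders sum to 3 (valence 4) → 1 H
  atom 15: C, bond orders sum to 4 (valence 4) → 0 H
  atom 16: O, bond orders sum to 2 (valence 2) → 0 H
  atom 17: C, bond orders sum to 1 (valence 4) → 3 H
Total hydrogens: 14.

14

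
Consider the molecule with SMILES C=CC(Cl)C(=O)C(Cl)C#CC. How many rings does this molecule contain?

0

In SMILES, each pair of matching ring-closure digits denotes one ring-closing bond; the number of such bonds equals the number of independent rings.
Ring-closure bonds here: 0.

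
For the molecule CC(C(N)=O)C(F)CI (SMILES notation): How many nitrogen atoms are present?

Scan the SMILES for N atoms (remember two-letter symbols like Cl and Br are single atoms).
Nitrogen count: 1.

1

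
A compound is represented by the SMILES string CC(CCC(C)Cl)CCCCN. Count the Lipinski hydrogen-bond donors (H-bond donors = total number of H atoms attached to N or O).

2

Donors: find every N or O and count the H atoms it carries.
  atom 12 (N): bond orders sum to 1 → 2 H
Lipinski HBD = 2.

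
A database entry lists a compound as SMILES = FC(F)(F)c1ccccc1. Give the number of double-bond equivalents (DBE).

4

Molecular formula: C7H5F3.
DoU = (2C + 2 + N − H − X) / 2, where X is the halogen count and O/S are ignored.
    = (2·7 + 2 + 0 − 5 − 3) / 2 = 8 / 2 = 4.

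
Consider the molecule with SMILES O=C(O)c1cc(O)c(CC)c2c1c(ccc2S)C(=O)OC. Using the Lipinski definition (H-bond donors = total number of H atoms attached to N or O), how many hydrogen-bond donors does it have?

Donors: find every N or O and count the H atoms it carries.
  atom 1 (O): bond orders sum to 2 → 0 H
  atom 3 (O): bond orders sum to 1 → 1 H
  atom 7 (O): bond orders sum to 1 → 1 H
  atom 19 (O): bond orders sum to 2 → 0 H
  atom 20 (O): bond orders sum to 2 → 0 H
Lipinski HBD = 2.

2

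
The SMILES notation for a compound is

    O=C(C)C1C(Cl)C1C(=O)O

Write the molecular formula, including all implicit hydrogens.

C6H7ClO3

Walk through each heavy atom and fill implicit hydrogens from standard valence (C 4, N 3, O 2, S 2, halogen 1):
  atom 1: O, bond orders sum to 2 (valence 2) → 0 H
  atom 2: C, bond orders sum to 4 (valence 4) → 0 H
  atom 3: C, bond orders sum to 1 (valence 4) → 3 H
  atom 4: C, bond orders sum to 3 (valence 4) → 1 H
  atom 5: C, bond orders sum to 3 (valence 4) → 1 H
  atom 6: Cl (halogen, monovalent) → 0 H
  atom 7: C, bond orders sum to 3 (valence 4) → 1 H
  atom 8: C, bond orders sum to 4 (valence 4) → 0 H
  atom 9: O, bond orders sum to 2 (valence 2) → 0 H
  atom 10: O, bond orders sum to 1 (valence 2) → 1 H
Totals → C:6, H:7, Cl:1, O:3.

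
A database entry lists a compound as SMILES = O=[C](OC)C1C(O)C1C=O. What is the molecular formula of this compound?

Walk through each heavy atom and fill implicit hydrogens from standard valence (C 4, N 3, O 2, S 2, halogen 1):
  atom 1: O, bond orders sum to 2 (valence 2) → 0 H
  atom 2: C with explicit H count 0
  atom 3: O, bond orders sum to 2 (valence 2) → 0 H
  atom 4: C, bond orders sum to 1 (valence 4) → 3 H
  atom 5: C, bond orders sum to 3 (valence 4) → 1 H
  atom 6: C, bond orders sum to 3 (valence 4) → 1 H
  atom 7: O, bond orders sum to 1 (valence 2) → 1 H
  atom 8: C, bond orders sum to 3 (valence 4) → 1 H
  atom 9: C, bond orders sum to 3 (valence 4) → 1 H
  atom 10: O, bond orders sum to 2 (valence 2) → 0 H
Totals → C:6, H:8, O:4.
In Hill order: C6H8O4.

C6H8O4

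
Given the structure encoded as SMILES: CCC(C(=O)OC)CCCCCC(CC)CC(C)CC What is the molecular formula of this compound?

Walk through each heavy atom and fill implicit hydrogens from standard valence (C 4, N 3, O 2, S 2, halogen 1):
  atom 1: C, bond orders sum to 1 (valence 4) → 3 H
  atom 2: C, bond orders sum to 2 (valence 4) → 2 H
  atom 3: C, bond orders sum to 3 (valence 4) → 1 H
  atom 4: C, bond orders sum to 4 (valence 4) → 0 H
  atom 5: O, bond orders sum to 2 (valence 2) → 0 H
  atom 6: O, bond orders sum to 2 (valence 2) → 0 H
  atom 7: C, bond orders sum to 1 (valence 4) → 3 H
  atom 8: C, bond orders sum to 2 (valence 4) → 2 H
  atom 9: C, bond orders sum to 2 (valence 4) → 2 H
  atom 10: C, bond orders sum to 2 (valence 4) → 2 H
  atom 11: C, bond orders sum to 2 (valence 4) → 2 H
  atom 12: C, bond orders sum to 2 (valence 4) → 2 H
  atom 13: C, bond orders sum to 3 (valence 4) → 1 H
  atom 14: C, bond orders sum to 2 (valence 4) → 2 H
  atom 15: C, bond orders sum to 1 (valence 4) → 3 H
  atom 16: C, bond orders sum to 2 (valence 4) → 2 H
  atom 17: C, bond orders sum to 3 (valence 4) → 1 H
  atom 18: C, bond orders sum to 1 (valence 4) → 3 H
  atom 19: C, bond orders sum to 2 (valence 4) → 2 H
  atom 20: C, bond orders sum to 1 (valence 4) → 3 H
Totals → C:18, H:36, O:2.

C18H36O2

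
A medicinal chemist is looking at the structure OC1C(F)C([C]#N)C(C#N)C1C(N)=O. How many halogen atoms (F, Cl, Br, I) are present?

Halogen atoms appear at heavy-atom position 4 (1×F).
Other groups present: 1 amide, 1 hydroxyl, 2 nitrile.
Halogen count: 1.

1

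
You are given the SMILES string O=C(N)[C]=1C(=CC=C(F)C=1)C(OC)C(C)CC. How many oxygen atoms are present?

Scan the SMILES for O atoms (remember two-letter symbols like Cl and Br are single atoms).
Oxygen count: 2.

2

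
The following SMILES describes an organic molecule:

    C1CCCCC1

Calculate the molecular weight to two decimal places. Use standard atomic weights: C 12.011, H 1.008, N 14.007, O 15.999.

84.16 g/mol

First, the molecular formula is C6H12 (counting implicit H from valence).
  C: 6 × 12.011 = 72.066
  H: 12 × 1.008 = 12.096
Sum: 6×12.011 + 12×1.008 = 84.162 → 84.16 g/mol.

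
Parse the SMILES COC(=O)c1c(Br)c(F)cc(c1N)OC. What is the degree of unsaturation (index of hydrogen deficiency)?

5

Molecular formula: C9H9BrFNO3.
DoU = (2C + 2 + N − H − X) / 2, where X is the halogen count and O/S are ignored.
    = (2·9 + 2 + 1 − 9 − 2) / 2 = 10 / 2 = 5.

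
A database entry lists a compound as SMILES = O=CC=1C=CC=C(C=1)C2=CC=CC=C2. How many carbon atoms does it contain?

13

Count every carbon token in the SMILES (each C, including those in ring-closure positions and inside branches).
Carbon count: 13.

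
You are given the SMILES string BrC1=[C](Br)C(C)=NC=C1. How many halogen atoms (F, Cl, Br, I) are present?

Halogen atoms appear at heavy-atom positions 1, 4 (2×Br).
Halogen count: 2.

2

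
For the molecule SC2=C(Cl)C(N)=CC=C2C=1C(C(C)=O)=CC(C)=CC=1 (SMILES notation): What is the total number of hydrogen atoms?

14

Walk through each heavy atom and fill implicit hydrogens from standard valence (C 4, N 3, O 2, S 2, halogen 1):
  atom 1: S, bond orders sum to 1 (valence 2) → 1 H
  atom 2: C, bond orders sum to 4 (valence 4) → 0 H
  atom 3: C, bond orders sum to 4 (valence 4) → 0 H
  atom 4: Cl (halogen, monovalent) → 0 H
  atom 5: C, bond orders sum to 4 (valence 4) → 0 H
  atom 6: N, bond orders sum to 1 (valence 3) → 2 H
  atom 7: C, bond orders sum to 3 (valence 4) → 1 H
  atom 8: C, bond orders sum to 3 (valence 4) → 1 H
  atom 9: C, bond orders sum to 4 (valence 4) → 0 H
  atom 10: C, bond orders sum to 4 (valence 4) → 0 H
  atom 11: C, bond orders sum to 4 (valence 4) → 0 H
  atom 12: C, bond orders sum to 4 (valence 4) → 0 H
  atom 13: C, bond orders sum to 1 (valence 4) → 3 H
  atom 14: O, bond orders sum to 2 (valence 2) → 0 H
  atom 15: C, bond orders sum to 3 (valence 4) → 1 H
  atom 16: C, bond orders sum to 4 (valence 4) → 0 H
  atom 17: C, bond orders sum to 1 (valence 4) → 3 H
  atom 18: C, bond orders sum to 3 (valence 4) → 1 H
  atom 19: C, bond orders sum to 3 (valence 4) → 1 H
Total hydrogens: 14.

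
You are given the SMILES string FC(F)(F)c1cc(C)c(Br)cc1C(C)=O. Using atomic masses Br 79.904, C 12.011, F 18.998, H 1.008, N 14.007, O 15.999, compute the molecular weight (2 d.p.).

First, the molecular formula is C10H8BrF3O (counting implicit H from valence).
  Br: 1 × 79.904 = 79.904
  C: 10 × 12.011 = 120.110
  F: 3 × 18.998 = 56.994
  H: 8 × 1.008 = 8.064
  O: 1 × 15.999 = 15.999
Sum: 1×79.904 + 10×12.011 + 3×18.998 + 8×1.008 + 1×15.999 = 281.071 → 281.07 g/mol.

281.07 g/mol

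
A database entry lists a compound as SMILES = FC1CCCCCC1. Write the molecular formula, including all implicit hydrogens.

Walk through each heavy atom and fill implicit hydrogens from standard valence (C 4, N 3, O 2, S 2, halogen 1):
  atom 1: F (halogen, monovalent) → 0 H
  atom 2: C, bond orders sum to 3 (valence 4) → 1 H
  atom 3: C, bond orders sum to 2 (valence 4) → 2 H
  atom 4: C, bond orders sum to 2 (valence 4) → 2 H
  atom 5: C, bond orders sum to 2 (valence 4) → 2 H
  atom 6: C, bond orders sum to 2 (valence 4) → 2 H
  atom 7: C, bond orders sum to 2 (valence 4) → 2 H
  atom 8: C, bond orders sum to 2 (valence 4) → 2 H
Totals → C:7, H:13, F:1.
In Hill order: C7H13F.

C7H13F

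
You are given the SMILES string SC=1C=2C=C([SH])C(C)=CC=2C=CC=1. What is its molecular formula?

C11H10S2

Walk through each heavy atom and fill implicit hydrogens from standard valence (C 4, N 3, O 2, S 2, halogen 1):
  atom 1: S, bond orders sum to 1 (valence 2) → 1 H
  atom 2: C, bond orders sum to 4 (valence 4) → 0 H
  atom 3: C, bond orders sum to 4 (valence 4) → 0 H
  atom 4: C, bond orders sum to 3 (valence 4) → 1 H
  atom 5: C, bond orders sum to 4 (valence 4) → 0 H
  atom 6: S with explicit H count 1
  atom 7: C, bond orders sum to 4 (valence 4) → 0 H
  atom 8: C, bond orders sum to 1 (valence 4) → 3 H
  atom 9: C, bond orders sum to 3 (valence 4) → 1 H
  atom 10: C, bond orders sum to 4 (valence 4) → 0 H
  atom 11: C, bond orders sum to 3 (valence 4) → 1 H
  atom 12: C, bond orders sum to 3 (valence 4) → 1 H
  atom 13: C, bond orders sum to 3 (valence 4) → 1 H
Totals → C:11, H:10, S:2.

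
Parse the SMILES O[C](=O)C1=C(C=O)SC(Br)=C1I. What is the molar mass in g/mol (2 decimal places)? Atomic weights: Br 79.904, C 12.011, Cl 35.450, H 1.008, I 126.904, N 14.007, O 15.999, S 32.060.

360.95 g/mol

First, the molecular formula is C6H2BrIO3S (counting implicit H from valence).
  Br: 1 × 79.904 = 79.904
  C: 6 × 12.011 = 72.066
  H: 2 × 1.008 = 2.016
  I: 1 × 126.904 = 126.904
  O: 3 × 15.999 = 47.997
  S: 1 × 32.060 = 32.060
Sum: 1×79.904 + 6×12.011 + 2×1.008 + 1×126.904 + 3×15.999 + 1×32.060 = 360.947 → 360.95 g/mol.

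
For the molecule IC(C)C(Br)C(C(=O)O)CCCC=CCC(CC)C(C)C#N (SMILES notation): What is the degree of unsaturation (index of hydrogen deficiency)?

4

Degree of unsaturation = (number of rings) + (number of π bonds).
Ring closures in the SMILES: 0.
π bonds: 2 double bonds (each 1 DoU), 1 triple bond (each 2 DoU) → 4 DoU from unsaturation.
Total DoU = 0 + 4 = 4.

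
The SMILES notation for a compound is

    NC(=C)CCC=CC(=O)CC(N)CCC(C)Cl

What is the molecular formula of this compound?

C13H23ClN2O

Walk through each heavy atom and fill implicit hydrogens from standard valence (C 4, N 3, O 2, S 2, halogen 1):
  atom 1: N, bond orders sum to 1 (valence 3) → 2 H
  atom 2: C, bond orders sum to 4 (valence 4) → 0 H
  atom 3: C, bond orders sum to 2 (valence 4) → 2 H
  atom 4: C, bond orders sum to 2 (valence 4) → 2 H
  atom 5: C, bond orders sum to 2 (valence 4) → 2 H
  atom 6: C, bond orders sum to 3 (valence 4) → 1 H
  atom 7: C, bond orders sum to 3 (valence 4) → 1 H
  atom 8: C, bond orders sum to 4 (valence 4) → 0 H
  atom 9: O, bond orders sum to 2 (valence 2) → 0 H
  atom 10: C, bond orders sum to 2 (valence 4) → 2 H
  atom 11: C, bond orders sum to 3 (valence 4) → 1 H
  atom 12: N, bond orders sum to 1 (valence 3) → 2 H
  atom 13: C, bond orders sum to 2 (valence 4) → 2 H
  atom 14: C, bond orders sum to 2 (valence 4) → 2 H
  atom 15: C, bond orders sum to 3 (valence 4) → 1 H
  atom 16: C, bond orders sum to 1 (valence 4) → 3 H
  atom 17: Cl (halogen, monovalent) → 0 H
Totals → C:13, H:23, Cl:1, N:2, O:1.
In Hill order: C13H23ClN2O.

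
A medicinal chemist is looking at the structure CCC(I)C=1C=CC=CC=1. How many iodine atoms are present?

1

Scan the SMILES for I atoms (remember two-letter symbols like Cl and Br are single atoms).
Iodine count: 1.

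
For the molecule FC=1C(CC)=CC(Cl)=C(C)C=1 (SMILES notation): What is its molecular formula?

C9H10ClF

Walk through each heavy atom and fill implicit hydrogens from standard valence (C 4, N 3, O 2, S 2, halogen 1):
  atom 1: F (halogen, monovalent) → 0 H
  atom 2: C, bond orders sum to 4 (valence 4) → 0 H
  atom 3: C, bond orders sum to 4 (valence 4) → 0 H
  atom 4: C, bond orders sum to 2 (valence 4) → 2 H
  atom 5: C, bond orders sum to 1 (valence 4) → 3 H
  atom 6: C, bond orders sum to 3 (valence 4) → 1 H
  atom 7: C, bond orders sum to 4 (valence 4) → 0 H
  atom 8: Cl (halogen, monovalent) → 0 H
  atom 9: C, bond orders sum to 4 (valence 4) → 0 H
  atom 10: C, bond orders sum to 1 (valence 4) → 3 H
  atom 11: C, bond orders sum to 3 (valence 4) → 1 H
Totals → C:9, H:10, Cl:1, F:1.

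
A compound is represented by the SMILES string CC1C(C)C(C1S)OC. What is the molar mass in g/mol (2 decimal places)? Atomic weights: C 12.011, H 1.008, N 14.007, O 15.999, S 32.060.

146.25 g/mol

First, the molecular formula is C7H14OS (counting implicit H from valence).
  C: 7 × 12.011 = 84.077
  H: 14 × 1.008 = 14.112
  O: 1 × 15.999 = 15.999
  S: 1 × 32.060 = 32.060
Sum: 7×12.011 + 14×1.008 + 1×15.999 + 1×32.060 = 146.248 → 146.25 g/mol.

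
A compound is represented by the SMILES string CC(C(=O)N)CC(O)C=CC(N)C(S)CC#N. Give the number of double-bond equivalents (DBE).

Degree of unsaturation = (number of rings) + (number of π bonds).
Ring closures in the SMILES: 0.
π bonds: 2 double bonds (each 1 DoU), 1 triple bond (each 2 DoU) → 4 DoU from unsaturation.
Total DoU = 0 + 4 = 4.

4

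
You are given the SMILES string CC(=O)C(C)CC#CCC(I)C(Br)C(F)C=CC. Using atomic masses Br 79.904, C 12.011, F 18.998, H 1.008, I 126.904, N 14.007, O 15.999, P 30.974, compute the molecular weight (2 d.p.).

429.11 g/mol

First, the molecular formula is C14H19BrFIO (counting implicit H from valence).
  Br: 1 × 79.904 = 79.904
  C: 14 × 12.011 = 168.154
  F: 1 × 18.998 = 18.998
  H: 19 × 1.008 = 19.152
  I: 1 × 126.904 = 126.904
  O: 1 × 15.999 = 15.999
Sum: 1×79.904 + 14×12.011 + 1×18.998 + 19×1.008 + 1×126.904 + 1×15.999 = 429.111 → 429.11 g/mol.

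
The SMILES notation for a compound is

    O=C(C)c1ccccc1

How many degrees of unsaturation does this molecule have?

5

Molecular formula: C8H8O.
DoU = (2C + 2 + N − H − X) / 2, where X is the halogen count and O/S are ignored.
    = (2·8 + 2 + 0 − 8 − 0) / 2 = 10 / 2 = 5.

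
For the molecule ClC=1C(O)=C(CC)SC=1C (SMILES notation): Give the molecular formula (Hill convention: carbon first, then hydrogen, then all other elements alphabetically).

C7H9ClOS

Walk through each heavy atom and fill implicit hydrogens from standard valence (C 4, N 3, O 2, S 2, halogen 1):
  atom 1: Cl (halogen, monovalent) → 0 H
  atom 2: C, bond orders sum to 4 (valence 4) → 0 H
  atom 3: C, bond orders sum to 4 (valence 4) → 0 H
  atom 4: O, bond orders sum to 1 (valence 2) → 1 H
  atom 5: C, bond orders sum to 4 (valence 4) → 0 H
  atom 6: C, bond orders sum to 2 (valence 4) → 2 H
  atom 7: C, bond orders sum to 1 (valence 4) → 3 H
  atom 8: S, bond orders sum to 2 (valence 2) → 0 H
  atom 9: C, bond orders sum to 4 (valence 4) → 0 H
  atom 10: C, bond orders sum to 1 (valence 4) → 3 H
Totals → C:7, H:9, Cl:1, O:1, S:1.
In Hill order: C7H9ClOS.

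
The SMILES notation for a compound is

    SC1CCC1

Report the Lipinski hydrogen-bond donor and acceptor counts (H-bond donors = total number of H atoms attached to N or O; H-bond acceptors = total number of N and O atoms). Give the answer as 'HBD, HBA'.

0, 0

Donors: find every N or O and count the H atoms it carries.
  (no N or O atoms present)
Lipinski HBD = 0.
Acceptors: N atoms = 0, O atoms = 0 → HBA = 0.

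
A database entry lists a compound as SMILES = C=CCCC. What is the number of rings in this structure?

In SMILES, each pair of matching ring-closure digits denotes one ring-closing bond; the number of such bonds equals the number of independent rings.
Ring-closure bonds here: 0.

0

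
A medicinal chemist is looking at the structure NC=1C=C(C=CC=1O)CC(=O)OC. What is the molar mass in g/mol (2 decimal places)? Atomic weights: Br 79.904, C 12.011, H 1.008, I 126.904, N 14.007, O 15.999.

First, the molecular formula is C9H11NO3 (counting implicit H from valence).
  C: 9 × 12.011 = 108.099
  H: 11 × 1.008 = 11.088
  N: 1 × 14.007 = 14.007
  O: 3 × 15.999 = 47.997
Sum: 9×12.011 + 11×1.008 + 1×14.007 + 3×15.999 = 181.191 → 181.19 g/mol.

181.19 g/mol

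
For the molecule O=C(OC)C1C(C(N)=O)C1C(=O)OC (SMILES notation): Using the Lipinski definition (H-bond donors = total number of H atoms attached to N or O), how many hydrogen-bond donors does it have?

2

Donors: find every N or O and count the H atoms it carries.
  atom 1 (O): bond orders sum to 2 → 0 H
  atom 3 (O): bond orders sum to 2 → 0 H
  atom 8 (N): bond orders sum to 1 → 2 H
  atom 9 (O): bond orders sum to 2 → 0 H
  atom 12 (O): bond orders sum to 2 → 0 H
  atom 13 (O): bond orders sum to 2 → 0 H
Lipinski HBD = 2.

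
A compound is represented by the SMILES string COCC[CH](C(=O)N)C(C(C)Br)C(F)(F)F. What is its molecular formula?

Walk through each heavy atom and fill implicit hydrogens from standard valence (C 4, N 3, O 2, S 2, halogen 1):
  atom 1: C, bond orders sum to 1 (valence 4) → 3 H
  atom 2: O, bond orders sum to 2 (valence 2) → 0 H
  atom 3: C, bond orders sum to 2 (valence 4) → 2 H
  atom 4: C, bond orders sum to 2 (valence 4) → 2 H
  atom 5: C with explicit H count 1
  atom 6: C, bond orders sum to 4 (valence 4) → 0 H
  atom 7: O, bond orders sum to 2 (valence 2) → 0 H
  atom 8: N, bond orders sum to 1 (valence 3) → 2 H
  atom 9: C, bond orders sum to 3 (valence 4) → 1 H
  atom 10: C, bond orders sum to 3 (valence 4) → 1 H
  atom 11: C, bond orders sum to 1 (valence 4) → 3 H
  atom 12: Br (halogen, monovalent) → 0 H
  atom 13: C, bond orders sum to 4 (valence 4) → 0 H
  atom 14: F (halogen, monovalent) → 0 H
  atom 15: F (halogen, monovalent) → 0 H
  atom 16: F (halogen, monovalent) → 0 H
Totals → C:9, H:15, Br:1, F:3, N:1, O:2.
In Hill order: C9H15BrF3NO2.

C9H15BrF3NO2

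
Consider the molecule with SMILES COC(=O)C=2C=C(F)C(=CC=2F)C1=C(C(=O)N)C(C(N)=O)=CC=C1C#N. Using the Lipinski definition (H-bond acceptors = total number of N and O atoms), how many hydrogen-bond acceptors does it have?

7

N atoms: 3; O atoms: 4.
Lipinski HBA = 3 + 4 = 7.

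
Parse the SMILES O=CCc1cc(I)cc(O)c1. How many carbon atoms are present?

8

Count every carbon token in the SMILES (each C, including those in ring-closure positions and inside branches).
Carbon count: 8.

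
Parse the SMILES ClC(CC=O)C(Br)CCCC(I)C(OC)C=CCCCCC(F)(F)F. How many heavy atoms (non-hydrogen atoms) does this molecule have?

Every atom symbol written in the SMILES (organic subset) is one heavy atom; implicit H are not written.
Heavy atoms by element → Br:1, C:17, Cl:1, F:3, I:1, O:2.
Total: 25.

25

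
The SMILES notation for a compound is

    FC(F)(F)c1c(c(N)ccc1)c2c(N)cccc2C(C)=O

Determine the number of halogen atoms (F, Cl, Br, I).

Halogen atoms appear at heavy-atom positions 1, 3, 4 (3×F).
Other groups present: 1 ketone, 2 primary amine.
Halogen count: 3.

3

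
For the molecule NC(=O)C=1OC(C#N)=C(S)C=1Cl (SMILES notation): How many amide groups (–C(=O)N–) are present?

The amide motif appears at heavy-atom position 2 in the SMILES.
Other groups present: 1 nitrile, 1 thiol.
Amide count: 1.

1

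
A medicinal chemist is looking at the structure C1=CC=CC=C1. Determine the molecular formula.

Walk through each heavy atom and fill implicit hydrogens from standard valence (C 4, N 3, O 2, S 2, halogen 1):
  atom 1: C, bond orders sum to 3 (valence 4) → 1 H
  atom 2: C, bond orders sum to 3 (valence 4) → 1 H
  atom 3: C, bond orders sum to 3 (valence 4) → 1 H
  atom 4: C, bond orders sum to 3 (valence 4) → 1 H
  atom 5: C, bond orders sum to 3 (valence 4) → 1 H
  atom 6: C, bond orders sum to 3 (valence 4) → 1 H
Totals → C:6, H:6.
In Hill order: C6H6.

C6H6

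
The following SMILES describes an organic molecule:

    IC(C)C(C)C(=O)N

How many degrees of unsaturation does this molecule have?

1

Molecular formula: C5H10INO.
DoU = (2C + 2 + N − H − X) / 2, where X is the halogen count and O/S are ignored.
    = (2·5 + 2 + 1 − 10 − 1) / 2 = 2 / 2 = 1.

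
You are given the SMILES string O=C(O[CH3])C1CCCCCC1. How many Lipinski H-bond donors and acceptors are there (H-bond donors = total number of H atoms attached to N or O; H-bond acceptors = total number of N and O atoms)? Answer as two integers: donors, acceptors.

Donors: find every N or O and count the H atoms it carries.
  atom 1 (O): bond orders sum to 2 → 0 H
  atom 3 (O): bond orders sum to 2 → 0 H
Lipinski HBD = 0.
Acceptors: N atoms = 0, O atoms = 2 → HBA = 2.

0, 2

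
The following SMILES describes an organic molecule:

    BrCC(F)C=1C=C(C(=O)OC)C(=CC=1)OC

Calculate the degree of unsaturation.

5

Degree of unsaturation = (number of rings) + (number of π bonds).
Ring closures in the SMILES: 1.
π bonds: 4 double bonds (each 1 DoU) → 4 DoU from unsaturation.
Total DoU = 1 + 4 = 5.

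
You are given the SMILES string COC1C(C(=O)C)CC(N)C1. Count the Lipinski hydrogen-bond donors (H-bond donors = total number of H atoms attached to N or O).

2

Donors: find every N or O and count the H atoms it carries.
  atom 2 (O): bond orders sum to 2 → 0 H
  atom 6 (O): bond orders sum to 2 → 0 H
  atom 10 (N): bond orders sum to 1 → 2 H
Lipinski HBD = 2.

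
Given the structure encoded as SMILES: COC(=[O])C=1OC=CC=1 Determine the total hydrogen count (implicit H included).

6

Walk through each heavy atom and fill implicit hydrogens from standard valence (C 4, N 3, O 2, S 2, halogen 1):
  atom 1: C, bond orders sum to 1 (valence 4) → 3 H
  atom 2: O, bond orders sum to 2 (valence 2) → 0 H
  atom 3: C, bond orders sum to 4 (valence 4) → 0 H
  atom 4: O with explicit H count 0
  atom 5: C, bond orders sum to 4 (valence 4) → 0 H
  atom 6: O, bond orders sum to 2 (valence 2) → 0 H
  atom 7: C, bond orders sum to 3 (valence 4) → 1 H
  atom 8: C, bond orders sum to 3 (valence 4) → 1 H
  atom 9: C, bond orders sum to 3 (valence 4) → 1 H
Total hydrogens: 6.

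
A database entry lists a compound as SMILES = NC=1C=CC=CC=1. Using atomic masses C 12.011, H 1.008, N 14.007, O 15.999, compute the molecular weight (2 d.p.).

First, the molecular formula is C6H7N (counting implicit H from valence).
  C: 6 × 12.011 = 72.066
  H: 7 × 1.008 = 7.056
  N: 1 × 14.007 = 14.007
Sum: 6×12.011 + 7×1.008 + 1×14.007 = 93.129 → 93.13 g/mol.

93.13 g/mol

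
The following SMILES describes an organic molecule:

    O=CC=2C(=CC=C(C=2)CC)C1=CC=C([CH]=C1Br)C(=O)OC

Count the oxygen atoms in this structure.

Scan the SMILES for O atoms (remember two-letter symbols like Cl and Br are single atoms).
Oxygen count: 3.

3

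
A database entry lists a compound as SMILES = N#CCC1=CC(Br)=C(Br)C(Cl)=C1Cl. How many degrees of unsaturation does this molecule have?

6

Molecular formula: C8H3Br2Cl2N.
DoU = (2C + 2 + N − H − X) / 2, where X is the halogen count and O/S are ignored.
    = (2·8 + 2 + 1 − 3 − 4) / 2 = 12 / 2 = 6.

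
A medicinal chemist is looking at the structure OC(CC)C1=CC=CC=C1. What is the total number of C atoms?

9

Count every carbon token in the SMILES (each C, including those in ring-closure positions and inside branches).
Carbon count: 9.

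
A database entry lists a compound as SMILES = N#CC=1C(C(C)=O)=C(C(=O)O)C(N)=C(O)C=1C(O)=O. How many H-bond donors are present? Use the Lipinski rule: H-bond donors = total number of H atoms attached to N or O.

5

Donors: find every N or O and count the H atoms it carries.
  atom 1 (N): bond orders sum to 3 → 0 H
  atom 7 (O): bond orders sum to 2 → 0 H
  atom 10 (O): bond orders sum to 2 → 0 H
  atom 11 (O): bond orders sum to 1 → 1 H
  atom 13 (N): bond orders sum to 1 → 2 H
  atom 15 (O): bond orders sum to 1 → 1 H
  atom 18 (O): bond orders sum to 1 → 1 H
  atom 19 (O): bond orders sum to 2 → 0 H
Lipinski HBD = 5.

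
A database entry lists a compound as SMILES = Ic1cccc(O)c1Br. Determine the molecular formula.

Walk through each heavy atom and fill implicit hydrogens from standard valence (C 4, N 3, O 2, S 2, halogen 1); for lowercase aromatic atoms, an aromatic c carries 1 H when it has two neighbours and 0 H with three, and aromatic n carries 0 H:
  atom 1: I (halogen, monovalent) → 0 H
  atom 2: aromatic c, 3 neighbours → 0 H
  atom 3: aromatic c, 2 neighbours → 1 H
  atom 4: aromatic c, 2 neighbours → 1 H
  atom 5: aromatic c, 2 neighbours → 1 H
  atom 6: aromatic c, 3 neighbours → 0 H
  atom 7: O, bond orders sum to 1 (valence 2) → 1 H
  atom 8: aromatic c, 3 neighbours → 0 H
  atom 9: Br (halogen, monovalent) → 0 H
Totals → C:6, H:4, Br:1, I:1, O:1.
In Hill order: C6H4BrIO.

C6H4BrIO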